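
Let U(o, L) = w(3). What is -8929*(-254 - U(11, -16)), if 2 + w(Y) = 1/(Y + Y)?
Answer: 13509577/6 ≈ 2.2516e+6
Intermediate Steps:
w(Y) = -2 + 1/(2*Y) (w(Y) = -2 + 1/(Y + Y) = -2 + 1/(2*Y))
U(o, L) = -11/6 (U(o, L) = -2 + (½)/3 = -2 + (½)*(⅓) = -2 + ⅙ = -11/6)
-8929*(-254 - U(11, -16)) = -8929*(-254 - 1*(-11/6)) = -8929*(-254 + 11/6) = -8929*(-1513/6) = 13509577/6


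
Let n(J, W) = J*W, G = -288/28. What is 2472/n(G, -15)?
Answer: 721/45 ≈ 16.022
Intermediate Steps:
G = -72/7 (G = -288*1/28 = -72/7 ≈ -10.286)
2472/n(G, -15) = 2472/((-72/7*(-15))) = 2472/(1080/7) = 2472*(7/1080) = 721/45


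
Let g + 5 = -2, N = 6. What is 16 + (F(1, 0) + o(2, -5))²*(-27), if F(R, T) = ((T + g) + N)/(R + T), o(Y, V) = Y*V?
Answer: -3251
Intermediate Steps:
g = -7 (g = -5 - 2 = -7)
o(Y, V) = V*Y
F(R, T) = (-1 + T)/(R + T) (F(R, T) = ((T - 7) + 6)/(R + T) = ((-7 + T) + 6)/(R + T) = (-1 + T)/(R + T))
16 + (F(1, 0) + o(2, -5))²*(-27) = 16 + ((-1 + 0)/(1 + 0) - 5*2)²*(-27) = 16 + (-1/1 - 10)²*(-27) = 16 + (1*(-1) - 10)²*(-27) = 16 + (-1 - 10)²*(-27) = 16 + (-11)²*(-27) = 16 + 121*(-27) = 16 - 3267 = -3251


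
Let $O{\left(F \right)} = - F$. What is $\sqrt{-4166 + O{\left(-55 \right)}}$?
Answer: $i \sqrt{4111} \approx 64.117 i$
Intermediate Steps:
$\sqrt{-4166 + O{\left(-55 \right)}} = \sqrt{-4166 - -55} = \sqrt{-4166 + 55} = \sqrt{-4111} = i \sqrt{4111}$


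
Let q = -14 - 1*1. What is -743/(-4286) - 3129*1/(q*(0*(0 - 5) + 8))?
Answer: 2250009/85720 ≈ 26.248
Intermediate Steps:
q = -15 (q = -14 - 1 = -15)
-743/(-4286) - 3129*1/(q*(0*(0 - 5) + 8)) = -743/(-4286) - 3129*(-1/(15*(0*(0 - 5) + 8))) = -743*(-1/4286) - 3129*(-1/(15*(0*(-5) + 8))) = 743/4286 - 3129*(-1/(15*(0 + 8))) = 743/4286 - 3129/(8*(-15)) = 743/4286 - 3129/(-120) = 743/4286 - 3129*(-1/120) = 743/4286 + 1043/40 = 2250009/85720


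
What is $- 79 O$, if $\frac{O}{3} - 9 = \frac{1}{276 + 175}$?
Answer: $- \frac{962220}{451} \approx -2133.5$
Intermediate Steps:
$O = \frac{12180}{451}$ ($O = 27 + \frac{3}{276 + 175} = 27 + \frac{3}{451} = \frac{12180}{451} \approx 27.007$)
$- 79 O = \left(-79\right) \frac{12180}{451} = - \frac{962220}{451}$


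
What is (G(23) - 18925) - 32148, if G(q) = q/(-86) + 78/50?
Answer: -109804171/2150 ≈ -51072.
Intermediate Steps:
G(q) = 39/25 - q/86 (G(q) = q*(-1/86) + 78*(1/50) = -q/86 + 39/25 = 39/25 - q/86)
(G(23) - 18925) - 32148 = ((39/25 - 1/86*23) - 18925) - 32148 = ((39/25 - 23/86) - 18925) - 32148 = (2779/2150 - 18925) - 32148 = -40685971/2150 - 32148 = -109804171/2150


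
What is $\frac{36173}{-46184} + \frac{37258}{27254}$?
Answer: $\frac{367432265}{629349368} \approx 0.58383$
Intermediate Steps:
$\frac{36173}{-46184} + \frac{37258}{27254} = 36173 \left(- \frac{1}{46184}\right) + 37258 \cdot \frac{1}{27254} = - \frac{36173}{46184} + \frac{18629}{13627} = \frac{367432265}{629349368}$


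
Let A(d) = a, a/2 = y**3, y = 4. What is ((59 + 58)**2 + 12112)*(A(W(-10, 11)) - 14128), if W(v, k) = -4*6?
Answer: -361214000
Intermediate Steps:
a = 128 (a = 2*4**3 = 2*64 = 128)
W(v, k) = -24
A(d) = 128
((59 + 58)**2 + 12112)*(A(W(-10, 11)) - 14128) = ((59 + 58)**2 + 12112)*(128 - 14128) = (117**2 + 12112)*(-14000) = (13689 + 12112)*(-14000) = 25801*(-14000) = -361214000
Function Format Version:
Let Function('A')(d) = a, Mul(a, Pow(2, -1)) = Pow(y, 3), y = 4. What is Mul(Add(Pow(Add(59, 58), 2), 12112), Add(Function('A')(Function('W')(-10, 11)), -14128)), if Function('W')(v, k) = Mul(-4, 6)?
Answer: -361214000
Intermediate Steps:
a = 128 (a = Mul(2, Pow(4, 3)) = Mul(2, 64) = 128)
Function('W')(v, k) = -24
Function('A')(d) = 128
Mul(Add(Pow(Add(59, 58), 2), 12112), Add(Function('A')(Function('W')(-10, 11)), -14128)) = Mul(Add(Pow(Add(59, 58), 2), 12112), Add(128, -14128)) = Mul(Add(Pow(117, 2), 12112), -14000) = Mul(Add(13689, 12112), -14000) = Mul(25801, -14000) = -361214000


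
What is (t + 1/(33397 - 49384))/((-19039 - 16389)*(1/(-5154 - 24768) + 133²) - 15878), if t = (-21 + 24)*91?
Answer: -10882756075/24982578917495612 ≈ -4.3561e-7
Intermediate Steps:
t = 273 (t = 3*91 = 273)
(t + 1/(33397 - 49384))/((-19039 - 16389)*(1/(-5154 - 24768) + 133²) - 15878) = (273 + 1/(33397 - 49384))/((-19039 - 16389)*(1/(-5154 - 24768) + 133²) - 15878) = (273 + 1/(-15987))/(-35428*(1/(-29922) + 17689) - 15878) = (273 - 1/15987)/(-35428*(-1/29922 + 17689) - 15878) = 4364450/(15987*(-35428*529290257/29922 - 15878)) = 4364450/(15987*(-9375847612498/14961 - 15878)) = 4364450/(15987*(-9376085163256/14961)) = (4364450/15987)*(-14961/9376085163256) = -10882756075/24982578917495612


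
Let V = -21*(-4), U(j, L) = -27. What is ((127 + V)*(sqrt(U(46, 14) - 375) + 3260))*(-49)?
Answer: -33705140 - 10339*I*sqrt(402) ≈ -3.3705e+7 - 2.073e+5*I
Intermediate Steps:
V = 84
((127 + V)*(sqrt(U(46, 14) - 375) + 3260))*(-49) = ((127 + 84)*(sqrt(-27 - 375) + 3260))*(-49) = (211*(sqrt(-402) + 3260))*(-49) = (211*(I*sqrt(402) + 3260))*(-49) = (211*(3260 + I*sqrt(402)))*(-49) = (687860 + 211*I*sqrt(402))*(-49) = -33705140 - 10339*I*sqrt(402)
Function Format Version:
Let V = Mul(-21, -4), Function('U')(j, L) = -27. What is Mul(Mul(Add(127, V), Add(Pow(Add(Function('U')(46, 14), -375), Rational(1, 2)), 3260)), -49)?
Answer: Add(-33705140, Mul(-10339, I, Pow(402, Rational(1, 2)))) ≈ Add(-3.3705e+7, Mul(-2.0730e+5, I))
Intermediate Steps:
V = 84
Mul(Mul(Add(127, V), Add(Pow(Add(Function('U')(46, 14), -375), Rational(1, 2)), 3260)), -49) = Mul(Mul(Add(127, 84), Add(Pow(Add(-27, -375), Rational(1, 2)), 3260)), -49) = Mul(Mul(211, Add(Pow(-402, Rational(1, 2)), 3260)), -49) = Mul(Mul(211, Add(Mul(I, Pow(402, Rational(1, 2))), 3260)), -49) = Mul(Mul(211, Add(3260, Mul(I, Pow(402, Rational(1, 2))))), -49) = Mul(Add(687860, Mul(211, I, Pow(402, Rational(1, 2)))), -49) = Add(-33705140, Mul(-10339, I, Pow(402, Rational(1, 2))))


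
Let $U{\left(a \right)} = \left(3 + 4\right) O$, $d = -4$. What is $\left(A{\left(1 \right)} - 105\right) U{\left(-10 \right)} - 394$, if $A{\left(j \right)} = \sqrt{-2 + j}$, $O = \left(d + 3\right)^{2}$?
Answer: $-1129 + 7 i \approx -1129.0 + 7.0 i$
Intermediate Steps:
$O = 1$ ($O = \left(-4 + 3\right)^{2} = \left(-1\right)^{2} = 1$)
$U{\left(a \right)} = 7$ ($U{\left(a \right)} = \left(3 + 4\right) 1 = 7 \cdot 1 = 7$)
$\left(A{\left(1 \right)} - 105\right) U{\left(-10 \right)} - 394 = \left(\sqrt{-2 + 1} - 105\right) 7 - 394 = \left(\sqrt{-1} - 105\right) 7 - 394 = \left(i - 105\right) 7 - 394 = \left(-105 + i\right) 7 - 394 = \left(-735 + 7 i\right) - 394 = -1129 + 7 i$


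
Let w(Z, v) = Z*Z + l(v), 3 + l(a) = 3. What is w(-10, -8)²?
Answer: 10000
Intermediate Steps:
l(a) = 0 (l(a) = -3 + 3 = 0)
w(Z, v) = Z² (w(Z, v) = Z*Z + 0 = Z² + 0 = Z²)
w(-10, -8)² = ((-10)²)² = 100² = 10000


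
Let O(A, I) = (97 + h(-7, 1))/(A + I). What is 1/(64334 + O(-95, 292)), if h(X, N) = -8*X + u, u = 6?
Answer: 197/12673957 ≈ 1.5544e-5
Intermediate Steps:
h(X, N) = 6 - 8*X (h(X, N) = -8*X + 6 = 6 - 8*X)
O(A, I) = 159/(A + I) (O(A, I) = (97 + (6 - 8*(-7)))/(A + I) = (97 + (6 + 56))/(A + I) = (97 + 62)/(A + I) = 159/(A + I))
1/(64334 + O(-95, 292)) = 1/(64334 + 159/(-95 + 292)) = 1/(64334 + 159/197) = 1/(12673957/197) = 197/12673957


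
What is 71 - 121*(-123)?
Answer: 14954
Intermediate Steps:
71 - 121*(-123) = 71 + 14883 = 14954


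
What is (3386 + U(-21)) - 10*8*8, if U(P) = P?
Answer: 2725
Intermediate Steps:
(3386 + U(-21)) - 10*8*8 = (3386 - 21) - 10*8*8 = 3365 - 80*8 = 3365 - 640 = 2725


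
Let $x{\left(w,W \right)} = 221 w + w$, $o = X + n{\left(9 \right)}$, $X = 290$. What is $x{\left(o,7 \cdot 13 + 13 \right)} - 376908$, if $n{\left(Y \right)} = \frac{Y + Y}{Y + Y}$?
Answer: $-312306$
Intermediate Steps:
$n{\left(Y \right)} = 1$ ($n{\left(Y \right)} = \frac{2 Y}{2 Y} = 2 Y \frac{1}{2 Y} = 1$)
$o = 291$ ($o = 290 + 1 = 291$)
$x{\left(w,W \right)} = 222 w$
$x{\left(o,7 \cdot 13 + 13 \right)} - 376908 = 222 \cdot 291 - 376908 = 64602 - 376908 = -312306$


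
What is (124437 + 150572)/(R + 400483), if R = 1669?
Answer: 16177/23656 ≈ 0.68384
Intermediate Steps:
(124437 + 150572)/(R + 400483) = (124437 + 150572)/(1669 + 400483) = 275009/402152 = 275009*(1/402152) = 16177/23656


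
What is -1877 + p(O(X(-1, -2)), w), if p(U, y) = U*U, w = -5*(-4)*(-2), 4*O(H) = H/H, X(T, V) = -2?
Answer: -30031/16 ≈ -1876.9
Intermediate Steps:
O(H) = 1/4 (O(H) = (H/H)/4 = (1/4)*1 = 1/4)
w = -40 (w = 20*(-2) = -40)
p(U, y) = U**2
-1877 + p(O(X(-1, -2)), w) = -1877 + (1/4)**2 = -1877 + 1/16 = -30031/16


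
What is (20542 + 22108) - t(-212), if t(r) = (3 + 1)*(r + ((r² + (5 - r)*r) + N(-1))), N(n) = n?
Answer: 47742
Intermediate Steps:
t(r) = -4 + 4*r + 4*r² + 4*r*(5 - r) (t(r) = (3 + 1)*(r + ((r² + (5 - r)*r) - 1)) = 4*(r + ((r² + r*(5 - r)) - 1)) = 4*(r + (-1 + r² + r*(5 - r))) = 4*(-1 + r + r² + r*(5 - r)) = -4 + 4*r + 4*r² + 4*r*(5 - r))
(20542 + 22108) - t(-212) = (20542 + 22108) - (-4 + 24*(-212)) = 42650 - (-4 - 5088) = 42650 - 1*(-5092) = 42650 + 5092 = 47742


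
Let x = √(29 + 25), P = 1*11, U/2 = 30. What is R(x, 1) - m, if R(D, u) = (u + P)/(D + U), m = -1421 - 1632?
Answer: 601481/197 - 2*√6/197 ≈ 3053.2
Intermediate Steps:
U = 60 (U = 2*30 = 60)
P = 11
m = -3053
x = 3*√6 (x = √54 = 3*√6 ≈ 7.3485)
R(D, u) = (11 + u)/(60 + D) (R(D, u) = (u + 11)/(D + 60) = (11 + u)/(60 + D))
R(x, 1) - m = (11 + 1)/(60 + 3*√6) - 1*(-3053) = 12/(60 + 3*√6) + 3053 = 3053 + 12/(60 + 3*√6)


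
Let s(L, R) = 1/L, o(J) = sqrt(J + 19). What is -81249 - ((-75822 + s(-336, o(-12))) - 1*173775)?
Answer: 56564929/336 ≈ 1.6835e+5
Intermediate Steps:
o(J) = sqrt(19 + J)
-81249 - ((-75822 + s(-336, o(-12))) - 1*173775) = -81249 - ((-75822 + 1/(-336)) - 1*173775) = -81249 - ((-75822 - 1/336) - 173775) = -81249 - (-25476193/336 - 173775) = -81249 - 1*(-83864593/336) = -81249 + 83864593/336 = 56564929/336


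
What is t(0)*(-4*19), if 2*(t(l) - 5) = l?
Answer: -380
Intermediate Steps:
t(l) = 5 + l/2
t(0)*(-4*19) = (5 + (½)*0)*(-4*19) = (5 + 0)*(-76) = 5*(-76) = -380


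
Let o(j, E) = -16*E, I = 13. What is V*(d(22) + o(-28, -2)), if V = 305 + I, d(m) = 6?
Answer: 12084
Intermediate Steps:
V = 318 (V = 305 + 13 = 318)
V*(d(22) + o(-28, -2)) = 318*(6 - 16*(-2)) = 318*(6 + 32) = 318*38 = 12084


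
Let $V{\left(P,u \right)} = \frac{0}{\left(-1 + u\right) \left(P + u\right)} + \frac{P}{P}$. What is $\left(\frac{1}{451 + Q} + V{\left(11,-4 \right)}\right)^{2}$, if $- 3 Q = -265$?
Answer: $\frac{2627641}{2617924} \approx 1.0037$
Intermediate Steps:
$Q = \frac{265}{3}$ ($Q = \left(- \frac{1}{3}\right) \left(-265\right) = \frac{265}{3} \approx 88.333$)
$V{\left(P,u \right)} = 1$ ($V{\left(P,u \right)} = 0 \frac{1}{\left(-1 + u\right) \left(P + u\right)} + 1 = 0 + 1 = 1$)
$\left(\frac{1}{451 + Q} + V{\left(11,-4 \right)}\right)^{2} = \left(\frac{1}{451 + \frac{265}{3}} + 1\right)^{2} = \left(\frac{1}{\frac{1618}{3}} + 1\right)^{2} = \left(\frac{3}{1618} + 1\right)^{2} = \left(\frac{1621}{1618}\right)^{2} = \frac{2627641}{2617924}$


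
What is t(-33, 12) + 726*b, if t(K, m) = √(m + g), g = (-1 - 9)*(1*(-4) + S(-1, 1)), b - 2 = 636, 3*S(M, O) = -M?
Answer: 463188 + √438/3 ≈ 4.6320e+5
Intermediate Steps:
S(M, O) = -M/3 (S(M, O) = (-M)/3 = -M/3)
b = 638 (b = 2 + 636 = 638)
g = 110/3 (g = (-1 - 9)*(1*(-4) - ⅓*(-1)) = -10*(-4 + ⅓) = -10*(-11/3) = 110/3 ≈ 36.667)
t(K, m) = √(110/3 + m) (t(K, m) = √(m + 110/3) = √(110/3 + m))
t(-33, 12) + 726*b = √(330 + 9*12)/3 + 726*638 = √(330 + 108)/3 + 463188 = √438/3 + 463188 = 463188 + √438/3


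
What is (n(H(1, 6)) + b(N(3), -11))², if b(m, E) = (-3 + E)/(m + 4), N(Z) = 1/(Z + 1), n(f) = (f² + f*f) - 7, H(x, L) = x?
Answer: 19881/289 ≈ 68.792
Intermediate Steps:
n(f) = -7 + 2*f² (n(f) = (f² + f²) - 7 = 2*f² - 7 = -7 + 2*f²)
N(Z) = 1/(1 + Z)
b(m, E) = (-3 + E)/(4 + m)
(n(H(1, 6)) + b(N(3), -11))² = ((-7 + 2*1²) + (-3 - 11)/(4 + 1/(1 + 3)))² = ((-7 + 2*1) - 14/(4 + 1/4))² = ((-7 + 2) - 14/(4 + ¼))² = (-5 - 14/(17/4))² = (-5 + (4/17)*(-14))² = (-5 - 56/17)² = (-141/17)² = 19881/289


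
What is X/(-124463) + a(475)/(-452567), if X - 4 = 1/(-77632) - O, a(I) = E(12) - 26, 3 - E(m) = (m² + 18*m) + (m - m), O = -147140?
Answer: -5166009741880041/4372843381118272 ≈ -1.1814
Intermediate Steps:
E(m) = 3 - m² - 18*m (E(m) = 3 - ((m² + 18*m) + (m - m)) = 3 - ((m² + 18*m) + 0) = 3 - (m² + 18*m) = 3 + (-m² - 18*m) = 3 - m² - 18*m)
a(I) = -383 (a(I) = (3 - 1*12² - 18*12) - 26 = (3 - 1*144 - 216) - 26 = (3 - 144 - 216) - 26 = -357 - 26 = -383)
X = 11423083007/77632 (X = 4 + (1/(-77632) - 1*(-147140)) = 4 + (-1/77632 + 147140) = 4 + 11422772479/77632 = 11423083007/77632 ≈ 1.4714e+5)
X/(-124463) + a(475)/(-452567) = (11423083007/77632)/(-124463) - 383/(-452567) = (11423083007/77632)*(-1/124463) - 383*(-1/452567) = -11423083007/9662311616 + 383/452567 = -5166009741880041/4372843381118272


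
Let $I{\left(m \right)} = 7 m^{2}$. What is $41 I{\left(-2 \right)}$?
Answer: $1148$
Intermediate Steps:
$41 I{\left(-2 \right)} = 41 \cdot 7 \left(-2\right)^{2} = 41 \cdot 7 \cdot 4 = 41 \cdot 28 = 1148$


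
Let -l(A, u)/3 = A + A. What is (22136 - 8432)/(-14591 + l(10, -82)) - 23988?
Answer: -351461892/14651 ≈ -23989.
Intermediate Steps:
l(A, u) = -6*A (l(A, u) = -3*(A + A) = -6*A)
(22136 - 8432)/(-14591 + l(10, -82)) - 23988 = (22136 - 8432)/(-14591 - 6*10) - 23988 = 13704/(-14591 - 60) - 23988 = 13704/(-14651) - 23988 = 13704*(-1/14651) - 23988 = -13704/14651 - 23988 = -351461892/14651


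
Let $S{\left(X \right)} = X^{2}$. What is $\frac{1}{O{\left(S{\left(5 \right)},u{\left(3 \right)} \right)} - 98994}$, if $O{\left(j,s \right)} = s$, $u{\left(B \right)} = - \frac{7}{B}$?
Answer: $- \frac{3}{296989} \approx -1.0101 \cdot 10^{-5}$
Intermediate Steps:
$\frac{1}{O{\left(S{\left(5 \right)},u{\left(3 \right)} \right)} - 98994} = \frac{1}{- \frac{7}{3} - 98994} = \frac{1}{- \frac{296989}{3}} = - \frac{3}{296989}$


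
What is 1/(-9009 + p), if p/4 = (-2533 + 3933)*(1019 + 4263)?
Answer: 1/29570191 ≈ 3.3818e-8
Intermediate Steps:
p = 29579200 (p = 4*((-2533 + 3933)*(1019 + 4263)) = 4*(1400*5282) = 4*7394800 = 29579200)
1/(-9009 + p) = 1/(-9009 + 29579200) = 1/29570191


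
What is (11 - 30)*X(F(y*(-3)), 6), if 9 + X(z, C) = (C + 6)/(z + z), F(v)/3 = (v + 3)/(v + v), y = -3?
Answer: 114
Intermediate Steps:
F(v) = 3*(3 + v)/(2*v) (F(v) = 3*((v + 3)/(v + v)) = 3*((3 + v)/((2*v))) = 3*((3 + v)*(1/(2*v))) = 3*((3 + v)/(2*v)) = 3*(3 + v)/(2*v))
X(z, C) = -9 + (6 + C)/(2*z) (X(z, C) = -9 + (C + 6)/(z + z) = -9 + (6 + C)/((2*z)) = -9 + (6 + C)*(1/(2*z)) = -9 + (6 + C)/(2*z))
(11 - 30)*X(F(y*(-3)), 6) = (11 - 30)*((6 + 6 - 27*(3 - 3*(-3))/((-3*(-3))))/(2*((3*(3 - 3*(-3))/(2*((-3*(-3)))))))) = -19*(6 + 6 - 27*(3 + 9)/9)/(2*((3/2)*(3 + 9)/9)) = -19*(6 + 6 - 27*12/9)/(2*((3/2)*(⅑)*12)) = -19*(6 + 6 - 18*2)/(2*2) = -19*(6 + 6 - 36)/(2*2) = -19*(-24)/(2*2) = -19*(-6) = 114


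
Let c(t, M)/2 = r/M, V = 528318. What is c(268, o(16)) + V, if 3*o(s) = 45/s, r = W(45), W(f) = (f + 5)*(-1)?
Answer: 1584634/3 ≈ 5.2821e+5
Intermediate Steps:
W(f) = -5 - f (W(f) = (5 + f)*(-1) = -5 - f)
r = -50 (r = -5 - 1*45 = -5 - 45 = -50)
o(s) = 15/s (o(s) = (45/s)/3 = 15/s)
c(t, M) = -100/M (c(t, M) = 2*(-50/M) = -100/M)
c(268, o(16)) + V = -100/(15/16) + 528318 = -100/(15*(1/16)) + 528318 = -100/15/16 + 528318 = -100*16/15 + 528318 = -320/3 + 528318 = 1584634/3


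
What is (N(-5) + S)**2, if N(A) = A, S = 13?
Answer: 64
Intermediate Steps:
(N(-5) + S)**2 = (-5 + 13)**2 = 8**2 = 64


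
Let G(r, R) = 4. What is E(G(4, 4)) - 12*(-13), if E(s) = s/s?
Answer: 157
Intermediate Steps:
E(s) = 1
E(G(4, 4)) - 12*(-13) = 1 - 12*(-13) = 1 + 156 = 157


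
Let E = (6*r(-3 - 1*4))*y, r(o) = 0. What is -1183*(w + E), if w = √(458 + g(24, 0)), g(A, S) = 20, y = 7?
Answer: -1183*√478 ≈ -25864.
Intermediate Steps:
E = 0 (E = (6*0)*7 = 0*7 = 0)
w = √478 (w = √(458 + 20) = √478 ≈ 21.863)
-1183*(w + E) = -1183*(√478 + 0) = -1183*√478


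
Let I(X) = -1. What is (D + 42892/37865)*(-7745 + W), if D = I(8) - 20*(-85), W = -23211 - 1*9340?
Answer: -2594076235992/37865 ≈ -6.8509e+7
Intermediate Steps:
W = -32551 (W = -23211 - 9340 = -32551)
D = 1699 (D = -1 - 20*(-85) = -1 + 1700 = 1699)
(D + 42892/37865)*(-7745 + W) = (1699 + 42892/37865)*(-7745 - 32551) = (1699 + 42892*(1/37865))*(-40296) = (1699 + 42892/37865)*(-40296) = (64375527/37865)*(-40296) = -2594076235992/37865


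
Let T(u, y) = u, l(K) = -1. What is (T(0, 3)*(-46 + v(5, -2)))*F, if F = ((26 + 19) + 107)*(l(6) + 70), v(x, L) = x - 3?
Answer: 0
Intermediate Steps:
v(x, L) = -3 + x
F = 10488 (F = ((26 + 19) + 107)*(-1 + 70) = (45 + 107)*69 = 152*69 = 10488)
(T(0, 3)*(-46 + v(5, -2)))*F = (0*(-46 + (-3 + 5)))*10488 = (0*(-46 + 2))*10488 = (0*(-44))*10488 = 0*10488 = 0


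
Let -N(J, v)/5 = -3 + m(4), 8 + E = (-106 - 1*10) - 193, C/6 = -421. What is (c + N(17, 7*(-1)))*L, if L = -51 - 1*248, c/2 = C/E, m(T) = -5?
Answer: -5301868/317 ≈ -16725.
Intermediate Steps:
C = -2526 (C = 6*(-421) = -2526)
E = -317 (E = -8 + ((-106 - 1*10) - 193) = -8 + ((-106 - 10) - 193) = -8 + (-116 - 193) = -8 - 309 = -317)
c = 5052/317 (c = 2*(-2526/(-317)) = 2*(-2526*(-1/317)) = 2*(2526/317) = 5052/317 ≈ 15.937)
N(J, v) = 40 (N(J, v) = -5*(-3 - 5) = -5*(-8) = 40)
L = -299 (L = -51 - 248 = -299)
(c + N(17, 7*(-1)))*L = (5052/317 + 40)*(-299) = (17732/317)*(-299) = -5301868/317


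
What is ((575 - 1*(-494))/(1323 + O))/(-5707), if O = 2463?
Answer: -1069/21606702 ≈ -4.9475e-5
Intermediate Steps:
((575 - 1*(-494))/(1323 + O))/(-5707) = ((575 - 1*(-494))/(1323 + 2463))/(-5707) = ((575 + 494)/3786)*(-1/5707) = (1069*(1/3786))*(-1/5707) = (1069/3786)*(-1/5707) = -1069/21606702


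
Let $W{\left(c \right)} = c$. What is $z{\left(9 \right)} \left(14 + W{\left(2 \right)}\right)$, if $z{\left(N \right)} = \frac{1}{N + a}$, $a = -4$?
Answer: $\frac{16}{5} \approx 3.2$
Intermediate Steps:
$z{\left(N \right)} = \frac{1}{-4 + N}$ ($z{\left(N \right)} = \frac{1}{N - 4} = \frac{1}{-4 + N}$)
$z{\left(9 \right)} \left(14 + W{\left(2 \right)}\right) = \frac{14 + 2}{-4 + 9} = \frac{1}{5} \cdot 16 = \frac{16}{5}$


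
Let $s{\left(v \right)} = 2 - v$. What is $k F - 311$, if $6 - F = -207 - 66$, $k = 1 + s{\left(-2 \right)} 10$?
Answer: $11128$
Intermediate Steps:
$k = 41$ ($k = 1 + \left(2 - -2\right) 10 = 1 + \left(2 + 2\right) 10 = 1 + 4 \cdot 10 = 1 + 40 = 41$)
$F = 279$ ($F = 6 - \left(-207 - 66\right) = 6 - -273 = 6 + 273 = 279$)
$k F - 311 = 41 \cdot 279 - 311 = 11439 - 311 = 11128$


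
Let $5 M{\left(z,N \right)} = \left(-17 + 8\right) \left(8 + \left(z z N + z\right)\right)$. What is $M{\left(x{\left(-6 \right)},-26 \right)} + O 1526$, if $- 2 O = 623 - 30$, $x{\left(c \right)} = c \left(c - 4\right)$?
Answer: $- \frac{1420507}{5} \approx -2.841 \cdot 10^{5}$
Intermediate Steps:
$x{\left(c \right)} = c \left(-4 + c\right)$ ($x{\left(c \right)} = c \left(c - 4\right) = c \left(-4 + c\right)$)
$M{\left(z,N \right)} = - \frac{72}{5} - \frac{9 z}{5} - \frac{9 N z^{2}}{5}$ ($M{\left(z,N \right)} = \frac{\left(-17 + 8\right) \left(8 + \left(z z N + z\right)\right)}{5} = \frac{\left(-9\right) \left(8 + \left(z^{2} N + z\right)\right)}{5} = \frac{\left(-9\right) \left(8 + \left(N z^{2} + z\right)\right)}{5} = \frac{\left(-9\right) \left(8 + \left(z + N z^{2}\right)\right)}{5} = \frac{\left(-9\right) \left(8 + z + N z^{2}\right)}{5} = \frac{-72 - 9 z - 9 N z^{2}}{5} = - \frac{72}{5} - \frac{9 z}{5} - \frac{9 N z^{2}}{5}$)
$O = - \frac{593}{2}$ ($O = - \frac{623 - 30}{2} = \left(- \frac{1}{2}\right) 593 = - \frac{593}{2} \approx -296.5$)
$M{\left(x{\left(-6 \right)},-26 \right)} + O 1526 = \left(- \frac{72}{5} - \frac{9 \left(- 6 \left(-4 - 6\right)\right)}{5} - - \frac{234 \left(- 6 \left(-4 - 6\right)\right)^{2}}{5}\right) - 452459 = \left(- \frac{72}{5} - \frac{9 \left(\left(-6\right) \left(-10\right)\right)}{5} - - \frac{234 \left(\left(-6\right) \left(-10\right)\right)^{2}}{5}\right) - 452459 = \left(- \frac{72}{5} - 108 - - \frac{234 \cdot 60^{2}}{5}\right) - 452459 = \left(- \frac{72}{5} - 108 - \left(- \frac{234}{5}\right) 3600\right) - 452459 = \left(- \frac{72}{5} - 108 + 168480\right) - 452459 = \frac{841788}{5} - 452459 = - \frac{1420507}{5}$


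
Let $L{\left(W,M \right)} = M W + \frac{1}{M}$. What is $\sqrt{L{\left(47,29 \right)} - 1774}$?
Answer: $\frac{i \sqrt{345622}}{29} \approx 20.272 i$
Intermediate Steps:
$L{\left(W,M \right)} = \frac{1}{M} + M W$
$\sqrt{L{\left(47,29 \right)} - 1774} = \sqrt{\left(\frac{1}{29} + 29 \cdot 47\right) - 1774} = \sqrt{\left(\frac{1}{29} + 1363\right) - 1774} = \sqrt{\frac{39528}{29} - 1774} = \sqrt{- \frac{11918}{29}} = \frac{i \sqrt{345622}}{29}$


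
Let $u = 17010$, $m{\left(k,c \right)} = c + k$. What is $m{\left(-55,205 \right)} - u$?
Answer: $-16860$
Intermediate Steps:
$m{\left(-55,205 \right)} - u = \left(205 - 55\right) - 17010 = 150 - 17010 = -16860$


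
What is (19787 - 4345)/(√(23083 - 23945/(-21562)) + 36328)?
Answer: 12095785556512/28455382178617 - 46326*√1192473451238/28455382178617 ≈ 0.42330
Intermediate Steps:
(19787 - 4345)/(√(23083 - 23945/(-21562)) + 36328) = 15442/(√(23083 - 23945*(-1/21562)) + 36328) = 15442/(√(23083 + 23945/21562) + 36328) = 15442/(√(497739591/21562) + 36328) = 15442/(3*√1192473451238/21562 + 36328) = 15442/(36328 + 3*√1192473451238/21562)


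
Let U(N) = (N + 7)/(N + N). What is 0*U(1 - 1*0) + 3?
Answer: 3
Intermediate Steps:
U(N) = (7 + N)/(2*N) (U(N) = (7 + N)/((2*N)) = (7 + N)*(1/(2*N)) = (7 + N)/(2*N))
0*U(1 - 1*0) + 3 = 0*((7 + (1 - 1*0))/(2*(1 - 1*0))) + 3 = 0*((7 + (1 + 0))/(2*(1 + 0))) + 3 = 0*((½)*(7 + 1)/1) + 3 = 0*((½)*1*8) + 3 = 0*4 + 3 = 0 + 3 = 3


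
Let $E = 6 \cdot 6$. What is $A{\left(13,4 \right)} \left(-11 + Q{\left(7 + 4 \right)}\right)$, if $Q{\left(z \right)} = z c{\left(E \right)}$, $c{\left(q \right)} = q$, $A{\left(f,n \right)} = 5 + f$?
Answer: $6930$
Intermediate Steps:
$E = 36$
$Q{\left(z \right)} = 36 z$ ($Q{\left(z \right)} = z 36 = 36 z$)
$A{\left(13,4 \right)} \left(-11 + Q{\left(7 + 4 \right)}\right) = \left(5 + 13\right) \left(-11 + 36 \left(7 + 4\right)\right) = 18 \left(-11 + 36 \cdot 11\right) = 18 \left(-11 + 396\right) = 18 \cdot 385 = 6930$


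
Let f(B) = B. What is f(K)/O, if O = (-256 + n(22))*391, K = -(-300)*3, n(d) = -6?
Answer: -450/51221 ≈ -0.0087855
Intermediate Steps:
K = 900 (K = -75*(-12) = 900)
O = -102442 (O = (-256 - 6)*391 = -262*391 = -102442)
f(K)/O = 900/(-102442) = 900*(-1/102442) = -450/51221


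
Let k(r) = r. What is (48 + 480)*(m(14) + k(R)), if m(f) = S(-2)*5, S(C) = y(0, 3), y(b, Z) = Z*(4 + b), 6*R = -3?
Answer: 31416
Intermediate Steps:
R = -½ (R = (⅙)*(-3) = -½ ≈ -0.50000)
S(C) = 12 (S(C) = 3*(4 + 0) = 3*4 = 12)
m(f) = 60 (m(f) = 12*5 = 60)
(48 + 480)*(m(14) + k(R)) = (48 + 480)*(60 - ½) = 528*(119/2) = 31416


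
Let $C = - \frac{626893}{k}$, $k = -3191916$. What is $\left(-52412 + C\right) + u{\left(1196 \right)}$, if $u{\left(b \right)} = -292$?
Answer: $- \frac{168226113971}{3191916} \approx -52704.0$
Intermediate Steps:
$C = \frac{626893}{3191916}$ ($C = - \frac{626893}{-3191916} = \left(-626893\right) \left(- \frac{1}{3191916}\right) = \frac{626893}{3191916} \approx 0.1964$)
$\left(-52412 + C\right) + u{\left(1196 \right)} = \left(-52412 + \frac{626893}{3191916}\right) - 292 = - \frac{167294074499}{3191916} - 292 = - \frac{168226113971}{3191916}$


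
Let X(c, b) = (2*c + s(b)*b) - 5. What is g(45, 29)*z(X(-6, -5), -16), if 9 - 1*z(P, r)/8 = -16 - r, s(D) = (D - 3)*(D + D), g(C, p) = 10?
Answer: 720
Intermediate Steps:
s(D) = 2*D*(-3 + D) (s(D) = (-3 + D)*(2*D) = 2*D*(-3 + D))
X(c, b) = -5 + 2*c + 2*b²*(-3 + b) (X(c, b) = (2*c + (2*b*(-3 + b))*b) - 5 = (2*c + 2*b²*(-3 + b)) - 5 = -5 + 2*c + 2*b²*(-3 + b))
z(P, r) = 200 + 8*r (z(P, r) = 72 - 8*(-16 - r) = 72 + (128 + 8*r) = 200 + 8*r)
g(45, 29)*z(X(-6, -5), -16) = 10*(200 + 8*(-16)) = 10*(200 - 128) = 10*72 = 720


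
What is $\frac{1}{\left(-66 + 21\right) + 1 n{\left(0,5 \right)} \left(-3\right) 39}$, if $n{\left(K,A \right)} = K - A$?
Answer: $\frac{1}{540} \approx 0.0018519$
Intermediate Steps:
$\frac{1}{\left(-66 + 21\right) + 1 n{\left(0,5 \right)} \left(-3\right) 39} = \frac{1}{\left(-66 + 21\right) + 1 \left(0 - 5\right) \left(-3\right) 39} = \frac{1}{-45 + 1 \left(0 - 5\right) \left(-3\right) 39} = \frac{1}{-45 + 1 \left(-5\right) \left(-3\right) 39} = \frac{1}{-45 + \left(-5\right) \left(-3\right) 39} = \frac{1}{-45 + 15 \cdot 39} = \frac{1}{-45 + 585} = \frac{1}{540}$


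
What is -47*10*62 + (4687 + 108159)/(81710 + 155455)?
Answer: -6910875254/237165 ≈ -29140.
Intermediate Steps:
-47*10*62 + (4687 + 108159)/(81710 + 155455) = -470*62 + 112846/237165 = -29140 + 112846*(1/237165) = -29140 + 112846/237165 = -6910875254/237165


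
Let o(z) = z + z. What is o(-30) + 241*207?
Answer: 49827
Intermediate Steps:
o(z) = 2*z
o(-30) + 241*207 = 2*(-30) + 241*207 = -60 + 49887 = 49827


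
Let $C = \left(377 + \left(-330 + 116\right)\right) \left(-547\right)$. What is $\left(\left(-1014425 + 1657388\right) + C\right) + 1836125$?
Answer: $2389927$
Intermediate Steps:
$C = -89161$ ($C = \left(377 - 214\right) \left(-547\right) = 163 \left(-547\right) = -89161$)
$\left(\left(-1014425 + 1657388\right) + C\right) + 1836125 = \left(\left(-1014425 + 1657388\right) - 89161\right) + 1836125 = \left(642963 - 89161\right) + 1836125 = 553802 + 1836125 = 2389927$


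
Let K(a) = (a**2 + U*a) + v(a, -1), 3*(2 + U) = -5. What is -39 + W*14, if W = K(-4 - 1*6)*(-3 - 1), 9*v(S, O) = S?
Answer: -68671/9 ≈ -7630.1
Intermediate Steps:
v(S, O) = S/9
U = -11/3 (U = -2 + (1/3)*(-5) = -2 - 5/3 = -11/3 ≈ -3.6667)
K(a) = a**2 - 32*a/9 (K(a) = (a**2 - 11*a/3) + a/9 = a**2 - 32*a/9)
W = -4880/9 (W = ((-4 - 1*6)*(-32 + 9*(-4 - 1*6))/9)*(-3 - 1) = ((-4 - 6)*(-32 + 9*(-4 - 6))/9)*(-4) = ((1/9)*(-10)*(-32 + 9*(-10)))*(-4) = ((1/9)*(-10)*(-32 - 90))*(-4) = ((1/9)*(-10)*(-122))*(-4) = (1220/9)*(-4) = -4880/9 ≈ -542.22)
-39 + W*14 = -39 - 4880/9*14 = -39 - 68320/9 = -68671/9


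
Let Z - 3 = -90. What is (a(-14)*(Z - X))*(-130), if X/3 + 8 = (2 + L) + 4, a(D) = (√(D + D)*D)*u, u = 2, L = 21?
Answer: -1048320*I*√7 ≈ -2.7736e+6*I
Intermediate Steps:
Z = -87 (Z = 3 - 90 = -87)
a(D) = 2*√2*D^(3/2) (a(D) = (√(D + D)*D)*2 = (√(2*D)*D)*2 = ((√2*√D)*D)*2 = (√2*D^(3/2))*2 = 2*√2*D^(3/2))
X = 57 (X = -24 + 3*((2 + 21) + 4) = -24 + 3*(23 + 4) = -24 + 3*27 = -24 + 81 = 57)
(a(-14)*(Z - X))*(-130) = ((2*√2*(-14)^(3/2))*(-87 - 1*57))*(-130) = ((2*√2*(-14*I*√14))*(-87 - 57))*(-130) = (-56*I*√7*(-144))*(-130) = (8064*I*√7)*(-130) = -1048320*I*√7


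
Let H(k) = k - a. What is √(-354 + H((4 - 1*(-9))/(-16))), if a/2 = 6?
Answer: I*√5869/4 ≈ 19.152*I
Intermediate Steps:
a = 12 (a = 2*6 = 12)
H(k) = -12 + k (H(k) = k - 1*12 = k - 12 = -12 + k)
√(-354 + H((4 - 1*(-9))/(-16))) = √(-354 + (-12 + (4 - 1*(-9))/(-16))) = √(-354 + (-12 + (4 + 9)*(-1/16))) = √(-354 + (-12 + 13*(-1/16))) = √(-354 + (-12 - 13/16)) = √(-354 - 205/16) = √(-5869/16) = I*√5869/4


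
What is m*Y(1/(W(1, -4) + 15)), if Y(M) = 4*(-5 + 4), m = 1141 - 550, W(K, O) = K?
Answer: -2364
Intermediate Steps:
m = 591
Y(M) = -4 (Y(M) = 4*(-1) = -4)
m*Y(1/(W(1, -4) + 15)) = 591*(-4) = -2364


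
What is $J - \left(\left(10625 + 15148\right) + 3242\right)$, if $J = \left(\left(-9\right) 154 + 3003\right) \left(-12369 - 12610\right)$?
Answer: $-40420058$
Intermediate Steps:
$J = -40391043$ ($J = \left(-1386 + 3003\right) \left(-24979\right) = 1617 \left(-24979\right) = -40391043$)
$J - \left(\left(10625 + 15148\right) + 3242\right) = -40391043 - \left(\left(10625 + 15148\right) + 3242\right) = -40391043 - \left(25773 + 3242\right) = -40391043 - 29015 = -40420058$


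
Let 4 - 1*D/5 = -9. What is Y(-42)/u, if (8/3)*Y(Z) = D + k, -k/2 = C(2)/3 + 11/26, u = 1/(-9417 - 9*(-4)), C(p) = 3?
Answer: -2842443/13 ≈ -2.1865e+5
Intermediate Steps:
u = -1/9381 (u = 1/(-9417 + 36) = 1/(-9381) = -1/9381 ≈ -0.00010660)
k = -37/13 (k = -2*(3/3 + 11/26) = -2*(3*(1/3) + 11*(1/26)) = -2*(1 + 11/26) = -2*37/26 = -37/13 ≈ -2.8462)
D = 65 (D = 20 - 5*(-9) = 20 + 45 = 65)
Y(Z) = 303/13 (Y(Z) = 3*(65 - 37/13)/8 = (3/8)*(808/13) = 303/13)
Y(-42)/u = 303/(13*(-1/9381)) = (303/13)*(-9381) = -2842443/13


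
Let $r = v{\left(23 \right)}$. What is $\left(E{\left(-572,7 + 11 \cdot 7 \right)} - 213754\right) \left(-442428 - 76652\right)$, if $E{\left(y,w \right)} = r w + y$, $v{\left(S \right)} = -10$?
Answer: $111688367280$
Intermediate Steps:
$r = -10$
$E{\left(y,w \right)} = y - 10 w$ ($E{\left(y,w \right)} = - 10 w + y = y - 10 w$)
$\left(E{\left(-572,7 + 11 \cdot 7 \right)} - 213754\right) \left(-442428 - 76652\right) = \left(\left(-572 - 10 \left(7 + 11 \cdot 7\right)\right) - 213754\right) \left(-442428 - 76652\right) = \left(\left(-572 - 10 \left(7 + 77\right)\right) - 213754\right) \left(-519080\right) = \left(\left(-572 - 840\right) - 213754\right) \left(-519080\right) = \left(-1412 - 213754\right) \left(-519080\right) = \left(-215166\right) \left(-519080\right) = 111688367280$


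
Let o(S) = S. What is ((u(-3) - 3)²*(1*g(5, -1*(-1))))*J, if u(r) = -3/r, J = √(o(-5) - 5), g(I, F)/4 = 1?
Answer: 16*I*√10 ≈ 50.596*I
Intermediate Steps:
g(I, F) = 4 (g(I, F) = 4*1 = 4)
J = I*√10 (J = √(-5 - 5) = √(-10) = I*√10 ≈ 3.1623*I)
((u(-3) - 3)²*(1*g(5, -1*(-1))))*J = ((-3/(-3) - 3)²*(1*4))*(I*√10) = ((-3*(-⅓) - 3)²*4)*(I*√10) = ((1 - 3)²*4)*(I*√10) = ((-2)²*4)*(I*√10) = (4*4)*(I*√10) = 16*(I*√10) = 16*I*√10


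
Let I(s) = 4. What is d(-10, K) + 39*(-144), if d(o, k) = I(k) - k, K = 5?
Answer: -5617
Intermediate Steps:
d(o, k) = 4 - k
d(-10, K) + 39*(-144) = (4 - 1*5) + 39*(-144) = (4 - 5) - 5616 = -1 - 5616 = -5617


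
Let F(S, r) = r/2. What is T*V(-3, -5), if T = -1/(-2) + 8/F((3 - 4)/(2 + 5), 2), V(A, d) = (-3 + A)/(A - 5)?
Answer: 51/8 ≈ 6.3750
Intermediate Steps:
F(S, r) = r/2 (F(S, r) = r*(½) = r/2)
V(A, d) = (-3 + A)/(-5 + A)
T = 17/2 (T = -1/(-2) + 8/(((½)*2)) = -1*(-½) + 8/1 = ½ + 8*1 = ½ + 8 = 17/2 ≈ 8.5000)
T*V(-3, -5) = 17*((-3 - 3)/(-5 - 3))/2 = 17*(-6/(-8))/2 = 17*(-⅛*(-6))/2 = (17/2)*(¾) = 51/8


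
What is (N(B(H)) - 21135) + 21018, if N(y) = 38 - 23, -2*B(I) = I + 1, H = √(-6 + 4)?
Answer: -102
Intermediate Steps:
H = I*√2 (H = √(-2) = I*√2 ≈ 1.4142*I)
B(I) = -½ - I/2 (B(I) = -(I + 1)/2 = -(1 + I)/2 = -½ - I/2)
N(y) = 15
(N(B(H)) - 21135) + 21018 = (15 - 21135) + 21018 = -21120 + 21018 = -102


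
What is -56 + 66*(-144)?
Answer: -9560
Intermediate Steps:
-56 + 66*(-144) = -56 - 9504 = -9560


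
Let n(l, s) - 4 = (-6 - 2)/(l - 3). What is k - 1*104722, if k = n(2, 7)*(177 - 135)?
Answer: -104218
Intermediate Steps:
n(l, s) = 4 - 8/(-3 + l) (n(l, s) = 4 + (-6 - 2)/(l - 3) = 4 - 8/(-3 + l))
k = 504 (k = (4*(-5 + 2)/(-3 + 2))*(177 - 135) = (4*(-3)/(-1))*42 = (4*(-1)*(-3))*42 = 12*42 = 504)
k - 1*104722 = 504 - 1*104722 = 504 - 104722 = -104218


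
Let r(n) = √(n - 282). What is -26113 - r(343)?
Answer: -26113 - √61 ≈ -26121.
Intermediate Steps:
r(n) = √(-282 + n)
-26113 - r(343) = -26113 - √(-282 + 343) = -26113 - √61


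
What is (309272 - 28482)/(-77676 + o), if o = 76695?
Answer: -280790/981 ≈ -286.23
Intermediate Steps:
(309272 - 28482)/(-77676 + o) = (309272 - 28482)/(-77676 + 76695) = 280790/(-981) = 280790*(-1/981) = -280790/981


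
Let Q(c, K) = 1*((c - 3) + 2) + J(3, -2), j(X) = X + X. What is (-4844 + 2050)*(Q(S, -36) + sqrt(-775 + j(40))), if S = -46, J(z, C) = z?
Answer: 122936 - 2794*I*sqrt(695) ≈ 1.2294e+5 - 73658.0*I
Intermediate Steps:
j(X) = 2*X
Q(c, K) = 2 + c (Q(c, K) = 1*((c - 3) + 2) + 3 = 1*((-3 + c) + 2) + 3 = 1*(-1 + c) + 3 = (-1 + c) + 3 = 2 + c)
(-4844 + 2050)*(Q(S, -36) + sqrt(-775 + j(40))) = (-4844 + 2050)*((2 - 46) + sqrt(-775 + 2*40)) = -2794*(-44 + sqrt(-775 + 80)) = -2794*(-44 + sqrt(-695)) = -2794*(-44 + I*sqrt(695)) = 122936 - 2794*I*sqrt(695)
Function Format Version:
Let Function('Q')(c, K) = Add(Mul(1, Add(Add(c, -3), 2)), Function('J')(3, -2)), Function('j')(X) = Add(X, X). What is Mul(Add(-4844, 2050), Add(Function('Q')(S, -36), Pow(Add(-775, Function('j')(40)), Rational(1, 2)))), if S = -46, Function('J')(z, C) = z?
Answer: Add(122936, Mul(-2794, I, Pow(695, Rational(1, 2)))) ≈ Add(1.2294e+5, Mul(-73658., I))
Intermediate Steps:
Function('j')(X) = Mul(2, X)
Function('Q')(c, K) = Add(2, c) (Function('Q')(c, K) = Add(Mul(1, Add(Add(c, -3), 2)), 3) = Add(Mul(1, Add(Add(-3, c), 2)), 3) = Add(Mul(1, Add(-1, c)), 3) = Add(Add(-1, c), 3) = Add(2, c))
Mul(Add(-4844, 2050), Add(Function('Q')(S, -36), Pow(Add(-775, Function('j')(40)), Rational(1, 2)))) = Mul(Add(-4844, 2050), Add(Add(2, -46), Pow(Add(-775, Mul(2, 40)), Rational(1, 2)))) = Mul(-2794, Add(-44, Pow(Add(-775, 80), Rational(1, 2)))) = Mul(-2794, Add(-44, Pow(-695, Rational(1, 2)))) = Mul(-2794, Add(-44, Mul(I, Pow(695, Rational(1, 2))))) = Add(122936, Mul(-2794, I, Pow(695, Rational(1, 2))))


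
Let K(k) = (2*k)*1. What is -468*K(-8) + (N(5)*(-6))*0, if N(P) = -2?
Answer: 7488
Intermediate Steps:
K(k) = 2*k
-468*K(-8) + (N(5)*(-6))*0 = -936*(-8) - 2*(-6)*0 = -468*(-16) + 12*0 = 7488 + 0 = 7488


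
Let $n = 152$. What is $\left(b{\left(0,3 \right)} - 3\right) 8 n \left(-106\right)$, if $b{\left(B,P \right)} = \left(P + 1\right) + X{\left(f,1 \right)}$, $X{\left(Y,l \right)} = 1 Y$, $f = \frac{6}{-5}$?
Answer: $\frac{128896}{5} \approx 25779.0$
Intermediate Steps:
$f = - \frac{6}{5}$ ($f = 6 \left(- \frac{1}{5}\right) = - \frac{6}{5} \approx -1.2$)
$X{\left(Y,l \right)} = Y$
$b{\left(B,P \right)} = - \frac{1}{5} + P$ ($b{\left(B,P \right)} = \left(P + 1\right) - \frac{6}{5} = \left(1 + P\right) - \frac{6}{5} = - \frac{1}{5} + P$)
$\left(b{\left(0,3 \right)} - 3\right) 8 n \left(-106\right) = \left(\left(- \frac{1}{5} + 3\right) - 3\right) 8 \cdot 152 \left(-106\right) = \left(\frac{14}{5} - 3\right) 8 \cdot 152 \left(-106\right) = \left(- \frac{1}{5}\right) 8 \cdot 152 \left(-106\right) = \left(- \frac{8}{5}\right) 152 \left(-106\right) = \left(- \frac{1216}{5}\right) \left(-106\right) = \frac{128896}{5}$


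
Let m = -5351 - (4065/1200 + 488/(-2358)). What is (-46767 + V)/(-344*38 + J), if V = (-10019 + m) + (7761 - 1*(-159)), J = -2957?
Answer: 5114047429/1511855280 ≈ 3.3826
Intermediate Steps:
m = -505006309/94320 (m = -5351 - (4065*(1/1200) + 488*(-1/2358)) = -5351 - (271/80 - 244/1179) = -5351 - 1*299989/94320 = -5351 - 299989/94320 = -505006309/94320 ≈ -5354.2)
V = -702983989/94320 (V = (-10019 - 505006309/94320) + (7761 - 1*(-159)) = -1449998389/94320 + (7761 + 159) = -1449998389/94320 + 7920 = -702983989/94320 ≈ -7453.2)
(-46767 + V)/(-344*38 + J) = (-46767 - 702983989/94320)/(-344*38 - 2957) = -5114047429/(94320*(-13072 - 2957)) = -5114047429/94320/(-16029) = -5114047429/94320*(-1/16029) = 5114047429/1511855280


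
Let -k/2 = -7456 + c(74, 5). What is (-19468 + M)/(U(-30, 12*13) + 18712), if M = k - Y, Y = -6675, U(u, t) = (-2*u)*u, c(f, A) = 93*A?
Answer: 1189/16912 ≈ 0.070305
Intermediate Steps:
U(u, t) = -2*u²
k = 13982 (k = -2*(-7456 + 93*5) = -2*(-7456 + 465) = -2*(-6991) = 13982)
M = 20657 (M = 13982 - 1*(-6675) = 13982 + 6675 = 20657)
(-19468 + M)/(U(-30, 12*13) + 18712) = (-19468 + 20657)/(-2*(-30)² + 18712) = 1189/(-2*900 + 18712) = 1189/(-1800 + 18712) = 1189/16912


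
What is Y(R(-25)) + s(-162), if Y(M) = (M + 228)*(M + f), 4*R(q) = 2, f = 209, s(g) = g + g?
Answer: 190187/4 ≈ 47547.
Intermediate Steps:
s(g) = 2*g
R(q) = 1/2 (R(q) = (1/4)*2 = 1/2)
Y(M) = (209 + M)*(228 + M) (Y(M) = (M + 228)*(M + 209) = (228 + M)*(209 + M) = (209 + M)*(228 + M))
Y(R(-25)) + s(-162) = (47652 + (1/2)**2 + 437*(1/2)) + 2*(-162) = (47652 + 1/4 + 437/2) - 324 = 191483/4 - 324 = 190187/4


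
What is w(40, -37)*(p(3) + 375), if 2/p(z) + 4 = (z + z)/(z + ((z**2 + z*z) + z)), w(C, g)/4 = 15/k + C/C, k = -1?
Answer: -314552/15 ≈ -20970.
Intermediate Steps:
w(C, g) = -56 (w(C, g) = 4*(15/(-1) + C/C) = 4*(15*(-1) + 1) = 4*(-15 + 1) = 4*(-14) = -56)
p(z) = 2/(-4 + 2*z/(2*z + 2*z**2)) (p(z) = 2/(-4 + (z + z)/(z + ((z**2 + z*z) + z))) = 2/(-4 + (2*z)/(z + ((z**2 + z**2) + z))) = 2/(-4 + (2*z)/(z + (2*z**2 + z))) = 2/(-4 + (2*z)/(z + (z + 2*z**2))) = 2/(-4 + (2*z)/(2*z + 2*z**2)) = 2/(-4 + 2*z/(2*z + 2*z**2)))
w(40, -37)*(p(3) + 375) = -56*(2*(-1 - 1*3)/(3 + 4*3) + 375) = -56*(2*(-1 - 3)/(3 + 12) + 375) = -56*(2*(-4)/15 + 375) = -56*(2*(1/15)*(-4) + 375) = -56*(-8/15 + 375) = -56*5617/15 = -314552/15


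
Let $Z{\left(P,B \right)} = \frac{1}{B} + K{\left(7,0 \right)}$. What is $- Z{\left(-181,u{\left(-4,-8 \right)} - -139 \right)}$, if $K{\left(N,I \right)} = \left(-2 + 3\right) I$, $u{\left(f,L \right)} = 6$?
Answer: $- \frac{1}{145} \approx -0.0068966$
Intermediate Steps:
$K{\left(N,I \right)} = I$ ($K{\left(N,I \right)} = 1 I = I$)
$Z{\left(P,B \right)} = \frac{1}{B}$ ($Z{\left(P,B \right)} = \frac{1}{B} + 0 = \frac{1}{B}$)
$- Z{\left(-181,u{\left(-4,-8 \right)} - -139 \right)} = - \frac{1}{6 - -139} = - \frac{1}{6 + 139} = - \frac{1}{145}$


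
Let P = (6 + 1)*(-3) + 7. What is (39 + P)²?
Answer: 625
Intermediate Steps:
P = -14 (P = 7*(-3) + 7 = -21 + 7 = -14)
(39 + P)² = (39 - 14)² = 25² = 625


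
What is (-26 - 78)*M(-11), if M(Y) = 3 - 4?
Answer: 104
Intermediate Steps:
M(Y) = -1
(-26 - 78)*M(-11) = (-26 - 78)*(-1) = -104*(-1) = 104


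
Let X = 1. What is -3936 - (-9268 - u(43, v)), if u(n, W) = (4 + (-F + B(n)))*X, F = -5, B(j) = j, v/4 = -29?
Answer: 5384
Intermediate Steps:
v = -116 (v = 4*(-29) = -116)
u(n, W) = 9 + n (u(n, W) = (4 + (-1*(-5) + n))*1 = (4 + (5 + n))*1 = (9 + n)*1 = 9 + n)
-3936 - (-9268 - u(43, v)) = -3936 - (-9268 - (9 + 43)) = -3936 - (-9268 - 1*52) = -3936 - (-9268 - 52) = -3936 - 1*(-9320) = -3936 + 9320 = 5384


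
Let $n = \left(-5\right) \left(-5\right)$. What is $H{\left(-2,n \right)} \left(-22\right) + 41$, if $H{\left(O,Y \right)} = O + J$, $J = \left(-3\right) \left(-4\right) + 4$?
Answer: $-267$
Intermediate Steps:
$J = 16$ ($J = 12 + 4 = 16$)
$n = 25$
$H{\left(O,Y \right)} = 16 + O$ ($H{\left(O,Y \right)} = O + 16 = 16 + O$)
$H{\left(-2,n \right)} \left(-22\right) + 41 = \left(16 - 2\right) \left(-22\right) + 41 = 14 \left(-22\right) + 41 = -308 + 41 = -267$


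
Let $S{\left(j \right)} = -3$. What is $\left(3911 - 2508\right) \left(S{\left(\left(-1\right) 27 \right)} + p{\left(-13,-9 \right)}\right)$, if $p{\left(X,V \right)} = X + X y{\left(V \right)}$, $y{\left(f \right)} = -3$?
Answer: $32269$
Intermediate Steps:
$p{\left(X,V \right)} = - 2 X$ ($p{\left(X,V \right)} = X + X \left(-3\right) = X - 3 X = - 2 X$)
$\left(3911 - 2508\right) \left(S{\left(\left(-1\right) 27 \right)} + p{\left(-13,-9 \right)}\right) = \left(3911 - 2508\right) \left(-3 - -26\right) = 1403 \left(-3 + 26\right) = 1403 \cdot 23 = 32269$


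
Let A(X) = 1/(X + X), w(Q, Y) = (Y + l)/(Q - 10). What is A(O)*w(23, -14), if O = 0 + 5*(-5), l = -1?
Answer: 3/130 ≈ 0.023077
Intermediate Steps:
O = -25 (O = 0 - 25 = -25)
w(Q, Y) = (-1 + Y)/(-10 + Q) (w(Q, Y) = (Y - 1)/(Q - 10) = (-1 + Y)/(-10 + Q))
A(X) = 1/(2*X)
A(O)*w(23, -14) = ((½)/(-25))*((-1 - 14)/(-10 + 23)) = ((½)*(-1/25))*(-15/13) = -(-15)/650 = -1/50*(-15/13) = 3/130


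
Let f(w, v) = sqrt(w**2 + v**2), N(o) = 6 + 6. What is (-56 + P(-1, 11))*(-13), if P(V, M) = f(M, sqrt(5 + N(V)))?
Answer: 728 - 13*sqrt(138) ≈ 575.28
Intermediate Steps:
N(o) = 12
f(w, v) = sqrt(v**2 + w**2)
P(V, M) = sqrt(17 + M**2) (P(V, M) = sqrt((sqrt(5 + 12))**2 + M**2) = sqrt((sqrt(17))**2 + M**2) = sqrt(17 + M**2))
(-56 + P(-1, 11))*(-13) = (-56 + sqrt(17 + 11**2))*(-13) = (-56 + sqrt(17 + 121))*(-13) = (-56 + sqrt(138))*(-13) = 728 - 13*sqrt(138)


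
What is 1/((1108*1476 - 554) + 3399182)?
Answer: 1/5034036 ≈ 1.9865e-7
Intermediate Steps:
1/((1108*1476 - 554) + 3399182) = 1/((1635408 - 554) + 3399182) = 1/(1634854 + 3399182) = 1/5034036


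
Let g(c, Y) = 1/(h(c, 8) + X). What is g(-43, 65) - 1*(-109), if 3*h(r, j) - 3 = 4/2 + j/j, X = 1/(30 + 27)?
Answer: 12592/115 ≈ 109.50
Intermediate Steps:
X = 1/57 ≈ 0.017544
h(r, j) = 2 (h(r, j) = 1 + (4/2 + j/j)/3 = 1 + (4*(½) + 1)/3 = 1 + (2 + 1)/3 = 1 + (⅓)*3 = 1 + 1 = 2)
g(c, Y) = 57/115 (g(c, Y) = 1/(2 + 1/57) = 1/(115/57) = 57/115)
g(-43, 65) - 1*(-109) = 57/115 - 1*(-109) = 57/115 + 109 = 12592/115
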